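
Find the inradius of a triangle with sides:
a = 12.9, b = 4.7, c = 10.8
r = Area/s where s is the semi-perimeter.
s = (12.9 + 4.7 + 10.8)/2 = 28.4/2 = 14.2
Area = √(s(s−a)(s−b)(s−c)) = √(14.2·1.3·9.5·3.4) ≈ √596.258 ≈ 24.4184
r ≈ 24.4184/14.2 ≈ 1.71961

r = 1.72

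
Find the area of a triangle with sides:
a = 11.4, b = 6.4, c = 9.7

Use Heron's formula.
s = (11.4 + 6.4 + 9.7)/2 = 27.5/2 = 13.75
s − a = 2.35, s − b = 7.35, s − c = 4.05
s(s−a)(s−b)(s−c) = 13.75·2.35·7.35·4.05 ≈ 961.862
Area = √961.862 ≈ 31.0139

Area = 31.01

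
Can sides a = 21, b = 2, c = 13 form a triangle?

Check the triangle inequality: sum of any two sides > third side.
a + b vs c: 21 + 2 = 23 > 13  ✓
a + c vs b: 21 + 13 = 34 > 2  ✓
b + c vs a: 2 + 13 = 15 ≤ 21  ✗

No: 2 + 13 = 15 is not > 21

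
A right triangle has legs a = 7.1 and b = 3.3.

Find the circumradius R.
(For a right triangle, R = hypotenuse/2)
Hypotenuse c = √(a² + b²) = √(50.41 + 10.89) = √61.3 ≈ 7.82943
R = c/2 ≈ 7.82943/2 ≈ 3.91472

R = 3.915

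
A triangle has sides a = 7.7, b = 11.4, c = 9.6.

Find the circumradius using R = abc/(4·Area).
First find the area with Heron's formula.
s = (7.7 + 11.4 + 9.6)/2 = 14.35
Area = √(s(s−a)(s−b)(s−c)) = √(14.35·6.65·2.95·4.75) ≈ √1337.18 ≈ 36.5674
abc = 7.7·11.4·9.6 = 842.688
R = abc/(4·Area) ≈ 842.688/(4·36.5674) = 842.688/146.27 ≈ 5.76119

R = 5.761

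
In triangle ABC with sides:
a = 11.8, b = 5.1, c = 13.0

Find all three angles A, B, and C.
Law of cosines for each angle (a² = 139.24, b² = 26.01, c² = 169):
cos(A) = (b² + c² − a²)/(2bc) = (26.01 + 169 − 139.24)/(2·5.1·13.0) = 55.77/132.6 ≈ 0.420588  ⇒  A ≈ 65.1283°
cos(B) = (a² + c² − b²)/(2ac) = (139.24 + 169 − 26.01)/(2·11.8·13.0) = 282.23/306.8 ≈ 0.919915  ⇒  B ≈ 23.0863°
cos(C) = (a² + b² − c²)/(2ab) = (139.24 + 26.01 − 169)/(2·11.8·5.1) = -3.75/120.36 ≈ -0.0311565  ⇒  C ≈ 91.7854°
Check: A + B + C ≈ 180°

A = 65.13°, B = 23.09°, C = 91.79°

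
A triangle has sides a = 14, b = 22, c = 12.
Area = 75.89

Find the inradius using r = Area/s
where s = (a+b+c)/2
s = (14 + 22 + 12)/2 = 48/2 = 24
r = Area/s = 75.89/24 ≈ 3.16208

r = 3.162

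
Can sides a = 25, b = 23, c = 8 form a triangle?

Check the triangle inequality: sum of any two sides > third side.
a + b vs c: 25 + 23 = 48 > 8  ✓
a + c vs b: 25 + 8 = 33 > 23  ✓
b + c vs a: 23 + 8 = 31 > 25  ✓

Yes, triangle inequality satisfied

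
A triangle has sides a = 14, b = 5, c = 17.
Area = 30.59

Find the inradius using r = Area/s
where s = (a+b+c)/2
s = (14 + 5 + 17)/2 = 36/2 = 18
r = Area/s = 30.59/18 ≈ 1.69944

r = 1.699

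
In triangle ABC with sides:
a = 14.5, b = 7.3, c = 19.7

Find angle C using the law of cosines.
c² = a² + b² − 2ab·cos(C)  ⇒  cos(C) = (a² + b² − c²)/(2ab)
cos(C) = (14.5² + 7.3² − 19.7²)/(2·14.5·7.3) = (210.25 + 53.29 − 388.09)/211.7 = -124.55/211.7 ≈ -0.588333
C = arccos(-0.588333) ≈ 126.039°

C = 126°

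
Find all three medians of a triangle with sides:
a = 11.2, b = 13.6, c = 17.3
Median formula: m_a = ½√(2b² + 2c² − a²) (and cyclically). a² = 125.44, b² = 184.96, c² = 299.29.
m_a = ½√(2·184.96 + 2·299.29 − 125.44) = ½√843.06 ≈ ½·29.0355 ≈ 14.5177
m_b = ½√(2·125.44 + 2·299.29 − 184.96) = ½√664.5 ≈ ½·25.7779 ≈ 12.8889
m_c = ½√(2·125.44 + 2·184.96 − 299.29) = ½√321.51 ≈ ½·17.9307 ≈ 8.96535

m_a = 14.52, m_b = 12.89, m_c = 8.965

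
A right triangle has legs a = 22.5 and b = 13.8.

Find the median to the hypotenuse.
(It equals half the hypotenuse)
Hypotenuse c = √(a² + b²) = √(506.25 + 190.44) = √696.69 ≈ 26.3949
Median to hypotenuse = c/2 ≈ 26.3949/2 ≈ 13.1974

Median = 13.2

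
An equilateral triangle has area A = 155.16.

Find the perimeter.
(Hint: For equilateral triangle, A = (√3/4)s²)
A = (√3/4)s²  ⇒  s² = 4A/√3 = 4·155.16/√3 = 620.64/1.73205 ≈ 358.327
s ≈ √358.327 ≈ 18.9295
Perimeter = 3s ≈ 3·18.9295 ≈ 56.7886

Perimeter = 56.79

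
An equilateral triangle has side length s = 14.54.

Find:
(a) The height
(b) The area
(a) The height splits the triangle into two 30-60-90 halves: h = s·√3/2 = 14.54·1.73205/2 ≈ 25.184/2 ≈ 12.592
(b) Area = (√3/4)·s² = (√3/4)·14.54² = (√3/4)·211.4116 ≈ 0.433013·211.4116 ≈ 91.5439

Height = 12.59, Area = 91.54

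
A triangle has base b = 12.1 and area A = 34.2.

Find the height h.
A = ½·b·h  ⇒  h = 2A/b = 2·34.2/12.1 = 68.4/12.1 ≈ 5.65289

h = 5.653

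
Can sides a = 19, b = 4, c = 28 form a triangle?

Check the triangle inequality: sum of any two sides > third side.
a + b vs c: 19 + 4 = 23 ≤ 28  ✗
a + c vs b: 19 + 28 = 47 > 4  ✓
b + c vs a: 4 + 28 = 32 > 19  ✓

No: 19 + 4 = 23 is not > 28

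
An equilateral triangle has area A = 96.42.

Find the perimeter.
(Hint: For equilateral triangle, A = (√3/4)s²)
A = (√3/4)s²  ⇒  s² = 4A/√3 = 4·96.42/√3 = 385.68/1.73205 ≈ 222.672
s ≈ √222.672 ≈ 14.9222
Perimeter = 3s ≈ 3·14.9222 ≈ 44.7666

Perimeter = 44.77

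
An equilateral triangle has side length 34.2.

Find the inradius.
r = Area/s with s the semi-perimeter.
Area = (√3/4)·34.2² = (√3/4)·1169.64 ≈ 0.433013·1169.64 ≈ 506.469
s = 3·34.2/2 = 51.3
r ≈ 506.469/51.3 ≈ 9.87269
(Equivalently r = side/(2√3) = 34.2/3.4641 ≈ 9.87269.)

r = 9.873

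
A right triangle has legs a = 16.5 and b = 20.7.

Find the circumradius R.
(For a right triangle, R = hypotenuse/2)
Hypotenuse c = √(a² + b²) = √(272.25 + 428.49) = √700.74 ≈ 26.4715
R = c/2 ≈ 26.4715/2 ≈ 13.2357

R = 13.24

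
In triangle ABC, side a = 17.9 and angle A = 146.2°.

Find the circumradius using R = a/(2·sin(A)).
R = a/(2·sin(A)) = 17.9/(2·sin(146.2°))
sin(146.2°) ≈ 0.556296
R ≈ 17.9/(2·0.556296) = 17.9/1.11259 ≈ 16.0886

R = 16.09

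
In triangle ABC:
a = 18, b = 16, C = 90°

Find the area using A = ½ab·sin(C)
A = ½·a·b·sin(C) = ½·18·16·sin(90°)
sin(90°) ≈ 1
A ≈ ½·288·1 = 144·1 ≈ 144

Area = 144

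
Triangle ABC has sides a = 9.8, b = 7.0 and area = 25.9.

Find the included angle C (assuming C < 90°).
Area = ½·a·b·sin(C)  ⇒  sin(C) = 2·Area/(a·b) = 2·25.9/(9.8·7.0) = 51.8/68.6 ≈ 0.755102
C = arcsin(0.755102) ≈ 49.0343° (taking the acute solution since C < 90°)

C = 49.03°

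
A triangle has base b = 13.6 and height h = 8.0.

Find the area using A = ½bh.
A = ½·b·h = ½·13.6·8.0 = ½·108.8 = 54.4

Area = 54.4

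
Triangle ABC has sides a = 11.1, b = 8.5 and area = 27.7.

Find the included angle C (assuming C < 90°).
Area = ½·a·b·sin(C)  ⇒  sin(C) = 2·Area/(a·b) = 2·27.7/(11.1·8.5) = 55.4/94.35 ≈ 0.587175
C = arcsin(0.587175) ≈ 35.9568° (taking the acute solution since C < 90°)

C = 35.96°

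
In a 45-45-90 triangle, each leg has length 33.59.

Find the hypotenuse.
In a 45-45-90 triangle the sides are in ratio 1 : 1 : √2, so hypotenuse = leg·√2.
Hypotenuse = 33.59·√2 ≈ 33.59·1.41421 ≈ 47.5034

Hypotenuse = 33.59√2 = 47.5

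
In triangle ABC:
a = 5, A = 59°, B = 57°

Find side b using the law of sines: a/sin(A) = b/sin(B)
a/sin(A) = b/sin(B)  ⇒  b = a·sin(B)/sin(A) = 5·sin(57°)/sin(59°)
sin(57°) ≈ 0.838671, sin(59°) ≈ 0.857167
b ≈ 5·0.838671/0.857167 ≈ 4.19335/0.857167 ≈ 4.89211

b = 4.892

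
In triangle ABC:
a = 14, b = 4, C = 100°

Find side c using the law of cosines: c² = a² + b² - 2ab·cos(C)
c² = 14² + 4² − 2·14·4·cos(100°)
cos(100°) ≈ -0.173648
c² ≈ 196 + 16 − 112·(-0.173648) ≈ 212 + 19.4486 ≈ 231.449
c ≈ √231.449 ≈ 15.2134

c = 15.21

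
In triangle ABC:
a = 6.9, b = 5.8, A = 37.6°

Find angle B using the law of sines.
a/sin(A) = b/sin(B)  ⇒  sin(B) = b·sin(A)/a = 5.8·sin(37.6°)/6.9
sin(37.6°) ≈ 0.610145
sin(B) ≈ 5.8·0.610145/6.9 ≈ 3.53884/6.9 ≈ 0.512876
B = arcsin(0.512876) ≈ 30.8556°
(Since b ≤ a we need B ≤ A, so the obtuse alternative 180° − 30.8556° ≈ 149.144° is rejected.)

B = 30.86°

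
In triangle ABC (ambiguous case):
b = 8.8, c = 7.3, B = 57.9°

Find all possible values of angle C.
b/sin(B) = c/sin(C)  ⇒  sin(C) = c·sin(B)/b = 7.3·sin(57.9°)/8.8
sin(57.9°) ≈ 0.847122
sin(C) ≈ 7.3·0.847122/8.8 ≈ 6.18399/8.8 ≈ 0.702726
Candidate 1: C₁ = arcsin(0.702726) ≈ 44.6461°  →  A = 180° − 57.9° − 44.6461° ≈ 77.4539° > 0, valid
Candidate 2: C₂ = 180° − C₁ ≈ 135.354°  →  A = 180° − 57.9° − 135.354° ≈ -13.2539° ≤ 0, not a valid triangle

C = 44.65° (one solution)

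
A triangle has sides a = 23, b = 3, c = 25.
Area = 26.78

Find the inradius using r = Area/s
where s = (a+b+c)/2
s = (23 + 3 + 25)/2 = 51/2 = 25.5
r = Area/s = 26.78/25.5 ≈ 1.0502

r = 1.05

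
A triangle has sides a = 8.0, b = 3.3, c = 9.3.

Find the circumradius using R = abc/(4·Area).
First find the area with Heron's formula.
s = (8.0 + 3.3 + 9.3)/2 = 10.3
Area = √(s(s−a)(s−b)(s−c)) = √(10.3·2.3·7·1) ≈ √165.83 ≈ 12.8775
abc = 8.0·3.3·9.3 = 245.52
R = abc/(4·Area) ≈ 245.52/(4·12.8775) = 245.52/51.51 ≈ 4.76645

R = 4.766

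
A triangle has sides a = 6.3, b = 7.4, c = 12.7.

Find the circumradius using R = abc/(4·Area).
First find the area with Heron's formula.
s = (6.3 + 7.4 + 12.7)/2 = 13.2
Area = √(s(s−a)(s−b)(s−c)) = √(13.2·6.9·5.8·0.5) ≈ √264.132 ≈ 16.2521
abc = 6.3·7.4·12.7 = 592.074
R = abc/(4·Area) ≈ 592.074/(4·16.2521) = 592.074/65.0086 ≈ 9.10763

R = 9.108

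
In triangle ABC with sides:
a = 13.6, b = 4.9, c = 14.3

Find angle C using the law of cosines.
c² = a² + b² − 2ab·cos(C)  ⇒  cos(C) = (a² + b² − c²)/(2ab)
cos(C) = (13.6² + 4.9² − 14.3²)/(2·13.6·4.9) = (184.96 + 24.01 − 204.49)/133.28 = 4.48/133.28 ≈ 0.0336134
C = arccos(0.0336134) ≈ 88.0737°

C = 88.07°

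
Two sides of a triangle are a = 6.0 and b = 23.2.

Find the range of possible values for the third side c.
Triangle inequality: |a − b| < c < a + b
|a − b| = |6.0 − 23.2| = 17.2
a + b = 6.0 + 23.2 = 29.2

17.2 < c < 29.2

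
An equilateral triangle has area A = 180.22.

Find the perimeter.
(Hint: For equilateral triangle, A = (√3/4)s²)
A = (√3/4)s²  ⇒  s² = 4A/√3 = 4·180.22/√3 = 720.88/1.73205 ≈ 416.2
s ≈ √416.2 ≈ 20.401
Perimeter = 3s ≈ 3·20.401 ≈ 61.203

Perimeter = 61.2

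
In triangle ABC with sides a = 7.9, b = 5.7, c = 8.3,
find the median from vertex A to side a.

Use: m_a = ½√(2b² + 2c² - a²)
m_a = ½√(2·5.7² + 2·8.3² − 7.9²) = ½√(2·32.49 + 2·68.89 − 62.41) = ½√(64.98 + 137.78 − 62.41) = ½√140.35
√140.35 ≈ 11.8469, so m_a ≈ 5.92347

m_a = 5.923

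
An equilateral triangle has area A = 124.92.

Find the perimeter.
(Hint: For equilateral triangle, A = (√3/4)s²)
A = (√3/4)s²  ⇒  s² = 4A/√3 = 4·124.92/√3 = 499.68/1.73205 ≈ 288.49
s ≈ √288.49 ≈ 16.985
Perimeter = 3s ≈ 3·16.985 ≈ 50.955

Perimeter = 50.96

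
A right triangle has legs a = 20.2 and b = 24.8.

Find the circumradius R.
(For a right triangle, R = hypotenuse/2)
Hypotenuse c = √(a² + b²) = √(408.04 + 615.04) = √1023.08 ≈ 31.9856
R = c/2 ≈ 31.9856/2 ≈ 15.9928

R = 15.99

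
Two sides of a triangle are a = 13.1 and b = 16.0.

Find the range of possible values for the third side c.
Triangle inequality: |a − b| < c < a + b
|a − b| = |13.1 − 16.0| = 2.9
a + b = 13.1 + 16.0 = 29.1

2.9 < c < 29.1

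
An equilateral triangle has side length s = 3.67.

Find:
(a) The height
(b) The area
(a) The height splits the triangle into two 30-60-90 halves: h = s·√3/2 = 3.67·1.73205/2 ≈ 6.35663/2 ≈ 3.17831
(b) Area = (√3/4)·s² = (√3/4)·3.67² = (√3/4)·13.4689 ≈ 0.433013·13.4689 ≈ 5.8322

Height = 3.178, Area = 5.832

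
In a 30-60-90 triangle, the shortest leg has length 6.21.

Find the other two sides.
In a 30-60-90 triangle the sides are in ratio 1 : √3 : 2 (short leg : long leg : hypotenuse).
Long leg = 6.21·√3 ≈ 6.21·1.73205 ≈ 10.756
Hypotenuse = 2·6.21 = 12.42

Long leg = 6.21√3 = 10.76, Hypotenuse = 12.42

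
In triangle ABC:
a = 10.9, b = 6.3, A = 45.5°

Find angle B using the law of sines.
a/sin(A) = b/sin(B)  ⇒  sin(B) = b·sin(A)/a = 6.3·sin(45.5°)/10.9
sin(45.5°) ≈ 0.71325
sin(B) ≈ 6.3·0.71325/10.9 ≈ 4.49348/10.9 ≈ 0.412246
B = arcsin(0.412246) ≈ 24.346°
(Since b ≤ a we need B ≤ A, so the obtuse alternative 180° − 24.346° ≈ 155.654° is rejected.)

B = 24.35°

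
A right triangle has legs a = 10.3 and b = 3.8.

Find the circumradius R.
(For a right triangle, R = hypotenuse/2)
Hypotenuse c = √(a² + b²) = √(106.09 + 14.44) = √120.53 ≈ 10.9786
R = c/2 ≈ 10.9786/2 ≈ 5.48931

R = 5.489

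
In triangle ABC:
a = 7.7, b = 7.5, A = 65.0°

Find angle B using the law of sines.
a/sin(A) = b/sin(B)  ⇒  sin(B) = b·sin(A)/a = 7.5·sin(65.0°)/7.7
sin(65.0°) ≈ 0.906308
sin(B) ≈ 7.5·0.906308/7.7 ≈ 6.79731/7.7 ≈ 0.882767
B = arcsin(0.882767) ≈ 61.978°
(Since b ≤ a we need B ≤ A, so the obtuse alternative 180° − 61.978° ≈ 118.022° is rejected.)

B = 61.98°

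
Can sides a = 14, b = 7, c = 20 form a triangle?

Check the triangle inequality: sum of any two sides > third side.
a + b vs c: 14 + 7 = 21 > 20  ✓
a + c vs b: 14 + 20 = 34 > 7  ✓
b + c vs a: 7 + 20 = 27 > 14  ✓

Yes, triangle inequality satisfied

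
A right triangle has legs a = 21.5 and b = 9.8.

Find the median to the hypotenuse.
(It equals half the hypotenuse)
Hypotenuse c = √(a² + b²) = √(462.25 + 96.04) = √558.29 ≈ 23.6282
Median to hypotenuse = c/2 ≈ 23.6282/2 ≈ 11.8141

Median = 11.81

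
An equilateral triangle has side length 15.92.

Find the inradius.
r = Area/s with s the semi-perimeter.
Area = (√3/4)·15.92² = (√3/4)·253.4464 ≈ 0.433013·253.4464 ≈ 109.746
s = 3·15.92/2 = 23.88
r ≈ 109.746/23.88 ≈ 4.59571
(Equivalently r = side/(2√3) = 15.92/3.4641 ≈ 4.59571.)

r = 4.596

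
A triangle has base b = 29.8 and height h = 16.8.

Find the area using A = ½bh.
A = ½·b·h = ½·29.8·16.8 = ½·500.64 = 250.32

Area = 250.32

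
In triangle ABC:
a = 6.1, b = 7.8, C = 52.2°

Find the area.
Two sides and the included angle (SAS): A = ½·a·b·sin(C) = ½·6.1·7.8·sin(52.2°)
sin(52.2°) ≈ 0.790155
A ≈ ½·47.58·0.790155 = 23.79·0.790155 ≈ 18.7978

Area = 18.8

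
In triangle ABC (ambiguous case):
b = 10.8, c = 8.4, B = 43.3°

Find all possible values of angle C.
b/sin(B) = c/sin(C)  ⇒  sin(C) = c·sin(B)/b = 8.4·sin(43.3°)/10.8
sin(43.3°) ≈ 0.685818
sin(C) ≈ 8.4·0.685818/10.8 ≈ 5.76087/10.8 ≈ 0.533414
Candidate 1: C₁ = arcsin(0.533414) ≈ 32.2364°  →  A = 180° − 43.3° − 32.2364° ≈ 104.464° > 0, valid
Candidate 2: C₂ = 180° − C₁ ≈ 147.764°  →  A = 180° − 43.3° − 147.764° ≈ -11.0636° ≤ 0, not a valid triangle

C = 32.24° (one solution)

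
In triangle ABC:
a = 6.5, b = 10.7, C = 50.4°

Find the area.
Two sides and the included angle (SAS): A = ½·a·b·sin(C) = ½·6.5·10.7·sin(50.4°)
sin(50.4°) ≈ 0.770513
A ≈ ½·69.55·0.770513 = 34.775·0.770513 ≈ 26.7946

Area = 26.79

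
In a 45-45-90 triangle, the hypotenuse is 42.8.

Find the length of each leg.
In a 45-45-90 triangle hypotenuse = leg·√2, so leg = hypotenuse/√2.
Leg = 42.8/√2 ≈ 42.8/1.41421 ≈ 30.2642

Each leg = 30.26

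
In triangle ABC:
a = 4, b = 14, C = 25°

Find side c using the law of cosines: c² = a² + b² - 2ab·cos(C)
c² = 4² + 14² − 2·4·14·cos(25°)
cos(25°) ≈ 0.906308
c² ≈ 16 + 196 − 112·(0.906308) ≈ 212 − 101.506 ≈ 110.494
c ≈ √110.494 ≈ 10.5116

c = 10.51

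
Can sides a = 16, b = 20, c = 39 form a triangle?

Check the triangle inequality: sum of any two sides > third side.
a + b vs c: 16 + 20 = 36 ≤ 39  ✗
a + c vs b: 16 + 39 = 55 > 20  ✓
b + c vs a: 20 + 39 = 59 > 16  ✓

No: 16 + 20 = 36 is not > 39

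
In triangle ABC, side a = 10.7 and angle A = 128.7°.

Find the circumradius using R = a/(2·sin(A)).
R = a/(2·sin(A)) = 10.7/(2·sin(128.7°))
sin(128.7°) ≈ 0.78043
R ≈ 10.7/(2·0.78043) = 10.7/1.56086 ≈ 6.85519

R = 6.855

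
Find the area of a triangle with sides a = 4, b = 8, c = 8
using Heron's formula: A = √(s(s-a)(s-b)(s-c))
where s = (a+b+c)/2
s = (4 + 8 + 8)/2 = 20/2 = 10
s − a = 6, s − b = 2, s − c = 2
s(s−a)(s−b)(s−c) = 10·6·2·2 = 240
Area = √240 ≈ 15.4919

s = 10.0, Area = 15.49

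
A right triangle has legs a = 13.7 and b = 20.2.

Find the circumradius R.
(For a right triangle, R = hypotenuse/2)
Hypotenuse c = √(a² + b²) = √(187.69 + 408.04) = √595.73 ≈ 24.4076
R = c/2 ≈ 24.4076/2 ≈ 12.2038

R = 12.2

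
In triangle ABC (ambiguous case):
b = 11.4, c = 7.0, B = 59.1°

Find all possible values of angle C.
b/sin(B) = c/sin(C)  ⇒  sin(C) = c·sin(B)/b = 7.0·sin(59.1°)/11.4
sin(59.1°) ≈ 0.858065
sin(C) ≈ 7.0·0.858065/11.4 ≈ 6.00645/11.4 ≈ 0.526882
Candidate 1: C₁ = arcsin(0.526882) ≈ 31.795°  →  A = 180° − 59.1° − 31.795° ≈ 89.105° > 0, valid
Candidate 2: C₂ = 180° − C₁ ≈ 148.205°  →  A = 180° − 59.1° − 148.205° ≈ -27.305° ≤ 0, not a valid triangle

C = 31.8° (one solution)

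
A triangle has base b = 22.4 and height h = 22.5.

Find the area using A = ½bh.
A = ½·b·h = ½·22.4·22.5 = ½·504 = 252

Area = 252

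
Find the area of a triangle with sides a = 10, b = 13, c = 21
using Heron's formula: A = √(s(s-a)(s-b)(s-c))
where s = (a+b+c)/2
s = (10 + 13 + 21)/2 = 44/2 = 22
s − a = 12, s − b = 9, s − c = 1
s(s−a)(s−b)(s−c) = 22·12·9·1 = 2376
Area = √2376 ≈ 48.7442

s = 22.0, Area = 48.74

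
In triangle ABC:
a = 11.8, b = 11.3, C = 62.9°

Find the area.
Two sides and the included angle (SAS): A = ½·a·b·sin(C) = ½·11.8·11.3·sin(62.9°)
sin(62.9°) ≈ 0.890213
A ≈ ½·133.34·0.890213 = 66.67·0.890213 ≈ 59.3505

Area = 59.35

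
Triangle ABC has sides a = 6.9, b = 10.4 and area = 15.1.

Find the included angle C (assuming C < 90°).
Area = ½·a·b·sin(C)  ⇒  sin(C) = 2·Area/(a·b) = 2·15.1/(6.9·10.4) = 30.2/71.76 ≈ 0.420847
C = arcsin(0.420847) ≈ 24.8881° (taking the acute solution since C < 90°)

C = 24.89°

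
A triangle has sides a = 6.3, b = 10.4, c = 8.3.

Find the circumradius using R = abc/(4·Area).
First find the area with Heron's formula.
s = (6.3 + 10.4 + 8.3)/2 = 12.5
Area = √(s(s−a)(s−b)(s−c)) = √(12.5·6.2·2.1·4.2) ≈ √683.55 ≈ 26.1448
abc = 6.3·10.4·8.3 = 543.816
R = abc/(4·Area) ≈ 543.816/(4·26.1448) = 543.816/104.579 ≈ 5.20004

R = 5.2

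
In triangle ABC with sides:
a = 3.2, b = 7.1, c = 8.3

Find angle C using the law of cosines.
c² = a² + b² − 2ab·cos(C)  ⇒  cos(C) = (a² + b² − c²)/(2ab)
cos(C) = (3.2² + 7.1² − 8.3²)/(2·3.2·7.1) = (10.24 + 50.41 − 68.89)/45.44 = -8.24/45.44 ≈ -0.181338
C = arccos(-0.181338) ≈ 100.448°

C = 100.4°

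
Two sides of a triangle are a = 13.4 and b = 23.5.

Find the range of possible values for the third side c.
Triangle inequality: |a − b| < c < a + b
|a − b| = |13.4 − 23.5| = 10.1
a + b = 13.4 + 23.5 = 36.9

10.1 < c < 36.9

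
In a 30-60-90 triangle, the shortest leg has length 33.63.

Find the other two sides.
In a 30-60-90 triangle the sides are in ratio 1 : √3 : 2 (short leg : long leg : hypotenuse).
Long leg = 33.63·√3 ≈ 33.63·1.73205 ≈ 58.2489
Hypotenuse = 2·33.63 = 67.26

Long leg = 33.63√3 = 58.25, Hypotenuse = 67.26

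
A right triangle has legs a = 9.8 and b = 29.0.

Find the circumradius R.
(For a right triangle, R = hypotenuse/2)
Hypotenuse c = √(a² + b²) = √(96.04 + 841) = √937.04 ≈ 30.6111
R = c/2 ≈ 30.6111/2 ≈ 15.3056

R = 15.31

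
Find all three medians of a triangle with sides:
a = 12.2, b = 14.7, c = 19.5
Median formula: m_a = ½√(2b² + 2c² − a²) (and cyclically). a² = 148.84, b² = 216.09, c² = 380.25.
m_a = ½√(2·216.09 + 2·380.25 − 148.84) = ½√1043.84 ≈ ½·32.3085 ≈ 16.1543
m_b = ½√(2·148.84 + 2·380.25 − 216.09) = ½√842.09 ≈ ½·29.0188 ≈ 14.5094
m_c = ½√(2·148.84 + 2·216.09 − 380.25) = ½√349.61 ≈ ½·18.6979 ≈ 9.34893

m_a = 16.15, m_b = 14.51, m_c = 9.349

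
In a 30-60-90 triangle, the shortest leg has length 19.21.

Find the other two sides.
In a 30-60-90 triangle the sides are in ratio 1 : √3 : 2 (short leg : long leg : hypotenuse).
Long leg = 19.21·√3 ≈ 19.21·1.73205 ≈ 33.2727
Hypotenuse = 2·19.21 = 38.42

Long leg = 19.21√3 = 33.27, Hypotenuse = 38.42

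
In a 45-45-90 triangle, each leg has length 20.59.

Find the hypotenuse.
In a 45-45-90 triangle the sides are in ratio 1 : 1 : √2, so hypotenuse = leg·√2.
Hypotenuse = 20.59·√2 ≈ 20.59·1.41421 ≈ 29.1187

Hypotenuse = 20.59√2 = 29.12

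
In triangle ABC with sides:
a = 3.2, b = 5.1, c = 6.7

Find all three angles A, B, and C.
Law of cosines for each angle (a² = 10.24, b² = 26.01, c² = 44.89):
cos(A) = (b² + c² − a²)/(2bc) = (26.01 + 44.89 − 10.24)/(2·5.1·6.7) = 60.66/68.34 ≈ 0.887621  ⇒  A ≈ 27.4242°
cos(B) = (a² + c² − b²)/(2ac) = (10.24 + 44.89 − 26.01)/(2·3.2·6.7) = 29.12/42.88 ≈ 0.679104  ⇒  B ≈ 47.2263°
cos(C) = (a² + b² − c²)/(2ab) = (10.24 + 26.01 − 44.89)/(2·3.2·5.1) = -8.64/32.64 ≈ -0.264706  ⇒  C ≈ 105.349°
Check: A + B + C ≈ 180°

A = 27.42°, B = 47.23°, C = 105.3°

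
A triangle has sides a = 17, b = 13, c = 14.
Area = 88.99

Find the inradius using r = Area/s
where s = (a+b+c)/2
s = (17 + 13 + 14)/2 = 44/2 = 22
r = Area/s = 88.99/22 ≈ 4.045

r = 4.045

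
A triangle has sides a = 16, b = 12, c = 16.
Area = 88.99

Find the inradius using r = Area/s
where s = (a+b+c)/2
s = (16 + 12 + 16)/2 = 44/2 = 22
r = Area/s = 88.99/22 ≈ 4.045

r = 4.045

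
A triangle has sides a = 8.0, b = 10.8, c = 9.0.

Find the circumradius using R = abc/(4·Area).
First find the area with Heron's formula.
s = (8.0 + 10.8 + 9.0)/2 = 13.9
Area = √(s(s−a)(s−b)(s−c)) = √(13.9·5.9·3.1·4.9) ≈ √1245.73 ≈ 35.2949
abc = 8.0·10.8·9.0 = 777.6
R = abc/(4·Area) ≈ 777.6/(4·35.2949) = 777.6/141.18 ≈ 5.50787

R = 5.508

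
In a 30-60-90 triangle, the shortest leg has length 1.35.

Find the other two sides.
In a 30-60-90 triangle the sides are in ratio 1 : √3 : 2 (short leg : long leg : hypotenuse).
Long leg = 1.35·√3 ≈ 1.35·1.73205 ≈ 2.33827
Hypotenuse = 2·1.35 = 2.7

Long leg = 1.35√3 = 2.338, Hypotenuse = 2.7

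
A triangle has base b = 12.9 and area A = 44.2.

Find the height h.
A = ½·b·h  ⇒  h = 2A/b = 2·44.2/12.9 = 88.4/12.9 ≈ 6.85271

h = 6.853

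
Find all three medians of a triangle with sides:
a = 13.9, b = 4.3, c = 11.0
Median formula: m_a = ½√(2b² + 2c² − a²) (and cyclically). a² = 193.21, b² = 18.49, c² = 121.
m_a = ½√(2·18.49 + 2·121 − 193.21) = ½√85.77 ≈ ½·9.26121 ≈ 4.6306
m_b = ½√(2·193.21 + 2·121 − 18.49) = ½√609.93 ≈ ½·24.6968 ≈ 12.3484
m_c = ½√(2·193.21 + 2·18.49 − 121) = ½√302.4 ≈ ½·17.3897 ≈ 8.69483

m_a = 4.631, m_b = 12.35, m_c = 8.695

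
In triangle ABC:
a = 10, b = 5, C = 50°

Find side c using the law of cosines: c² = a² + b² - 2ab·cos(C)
c² = 10² + 5² − 2·10·5·cos(50°)
cos(50°) ≈ 0.642788
c² ≈ 100 + 25 − 100·(0.642788) ≈ 125 − 64.2788 ≈ 60.7212
c ≈ √60.7212 ≈ 7.79238

c = 7.792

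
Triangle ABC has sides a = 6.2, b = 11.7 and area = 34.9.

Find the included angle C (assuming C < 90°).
Area = ½·a·b·sin(C)  ⇒  sin(C) = 2·Area/(a·b) = 2·34.9/(6.2·11.7) = 69.8/72.54 ≈ 0.962228
C = arcsin(0.962228) ≈ 74.2021° (taking the acute solution since C < 90°)

C = 74.2°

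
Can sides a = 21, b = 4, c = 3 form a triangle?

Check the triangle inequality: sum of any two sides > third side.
a + b vs c: 21 + 4 = 25 > 3  ✓
a + c vs b: 21 + 3 = 24 > 4  ✓
b + c vs a: 4 + 3 = 7 ≤ 21  ✗

No: 4 + 3 = 7 is not > 21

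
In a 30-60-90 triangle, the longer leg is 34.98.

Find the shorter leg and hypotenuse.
In a 30-60-90 triangle the sides are in ratio 1 : √3 : 2, so short leg = long leg/√3 and hypotenuse = 2·(short leg).
Short leg = 34.98/√3 ≈ 34.98/1.73205 ≈ 20.1957
Hypotenuse = 2·20.1957 ≈ 40.3914

Short leg = 20.2, Hypotenuse = 40.39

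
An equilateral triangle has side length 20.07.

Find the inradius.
r = Area/s with s the semi-perimeter.
Area = (√3/4)·20.07² = (√3/4)·402.8049 ≈ 0.433013·402.8049 ≈ 174.42
s = 3·20.07/2 = 30.105
r ≈ 174.42/30.105 ≈ 5.79371
(Equivalently r = side/(2√3) = 20.07/3.4641 ≈ 5.79371.)

r = 5.794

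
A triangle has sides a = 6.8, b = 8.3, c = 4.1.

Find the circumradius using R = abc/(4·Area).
First find the area with Heron's formula.
s = (6.8 + 8.3 + 4.1)/2 = 9.6
Area = √(s(s−a)(s−b)(s−c)) = √(9.6·2.8·1.3·5.5) ≈ √192.192 ≈ 13.8633
abc = 6.8·8.3·4.1 = 231.404
R = abc/(4·Area) ≈ 231.404/(4·13.8633) = 231.404/55.4533 ≈ 4.17295

R = 4.173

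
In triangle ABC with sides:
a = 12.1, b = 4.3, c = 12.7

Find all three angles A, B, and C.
Law of cosines for each angle (a² = 146.41, b² = 18.49, c² = 161.29):
cos(A) = (b² + c² − a²)/(2bc) = (18.49 + 161.29 − 146.41)/(2·4.3·12.7) = 33.37/109.22 ≈ 0.30553  ⇒  A ≈ 72.2099°
cos(B) = (a² + c² − b²)/(2ac) = (146.41 + 161.29 − 18.49)/(2·12.1·12.7) = 289.21/307.34 ≈ 0.94101  ⇒  B ≈ 19.7781°
cos(C) = (a² + b² − c²)/(2ab) = (146.41 + 18.49 − 161.29)/(2·12.1·4.3) = 3.61/104.06 ≈ 0.0346915  ⇒  C ≈ 88.0119°
Check: A + B + C ≈ 180°

A = 72.21°, B = 19.78°, C = 88.01°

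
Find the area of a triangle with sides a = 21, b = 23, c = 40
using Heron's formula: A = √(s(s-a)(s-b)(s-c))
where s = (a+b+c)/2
s = (21 + 23 + 40)/2 = 84/2 = 42
s − a = 21, s − b = 19, s − c = 2
s(s−a)(s−b)(s−c) = 42·21·19·2 = 33516
Area = √33516 ≈ 183.074

s = 42.0, Area = 183.1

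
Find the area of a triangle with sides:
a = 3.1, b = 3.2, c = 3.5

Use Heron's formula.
s = (3.1 + 3.2 + 3.5)/2 = 9.8/2 = 4.9
s − a = 1.8, s − b = 1.7, s − c = 1.4
s(s−a)(s−b)(s−c) = 4.9·1.8·1.7·1.4 ≈ 20.9916
Area = √20.9916 ≈ 4.58166

Area = 4.582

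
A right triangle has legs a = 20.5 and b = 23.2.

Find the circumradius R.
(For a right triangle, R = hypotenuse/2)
Hypotenuse c = √(a² + b²) = √(420.25 + 538.24) = √958.49 ≈ 30.9595
R = c/2 ≈ 30.9595/2 ≈ 15.4797

R = 15.48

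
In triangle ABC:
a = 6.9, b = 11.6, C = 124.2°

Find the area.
Two sides and the included angle (SAS): A = ½·a·b·sin(C) = ½·6.9·11.6·sin(124.2°)
sin(124.2°) ≈ 0.827081
A ≈ ½·80.04·0.827081 = 40.02·0.827081 ≈ 33.0998

Area = 33.1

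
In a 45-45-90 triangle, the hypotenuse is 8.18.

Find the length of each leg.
In a 45-45-90 triangle hypotenuse = leg·√2, so leg = hypotenuse/√2.
Leg = 8.18/√2 ≈ 8.18/1.41421 ≈ 5.78413

Each leg = 5.784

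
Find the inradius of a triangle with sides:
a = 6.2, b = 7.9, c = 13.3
r = Area/s where s is the semi-perimeter.
s = (6.2 + 7.9 + 13.3)/2 = 27.4/2 = 13.7
Area = √(s(s−a)(s−b)(s−c)) = √(13.7·7.5·5.8·0.4) ≈ √238.38 ≈ 15.4396
r ≈ 15.4396/13.7 ≈ 1.12698

r = 1.127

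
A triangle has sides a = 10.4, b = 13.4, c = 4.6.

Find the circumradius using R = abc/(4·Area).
First find the area with Heron's formula.
s = (10.4 + 13.4 + 4.6)/2 = 14.2
Area = √(s(s−a)(s−b)(s−c)) = √(14.2·3.8·0.8·9.6) ≈ √414.413 ≈ 20.3571
abc = 10.4·13.4·4.6 = 641.056
R = abc/(4·Area) ≈ 641.056/(4·20.3571) = 641.056/81.4285 ≈ 7.87262

R = 7.873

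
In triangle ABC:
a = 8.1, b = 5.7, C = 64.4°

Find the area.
Two sides and the included angle (SAS): A = ½·a·b·sin(C) = ½·8.1·5.7·sin(64.4°)
sin(64.4°) ≈ 0.901833
A ≈ ½·46.17·0.901833 = 23.085·0.901833 ≈ 20.8188

Area = 20.82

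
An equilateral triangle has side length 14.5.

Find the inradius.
r = Area/s with s the semi-perimeter.
Area = (√3/4)·14.5² = (√3/4)·210.25 ≈ 0.433013·210.25 ≈ 91.0409
s = 3·14.5/2 = 21.75
r ≈ 91.0409/21.75 ≈ 4.18579
(Equivalently r = side/(2√3) = 14.5/3.4641 ≈ 4.18579.)

r = 4.186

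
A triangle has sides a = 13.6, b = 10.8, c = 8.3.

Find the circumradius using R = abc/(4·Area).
First find the area with Heron's formula.
s = (13.6 + 10.8 + 8.3)/2 = 16.35
Area = √(s(s−a)(s−b)(s−c)) = √(16.35·2.75·5.55·8.05) ≈ √2008.81 ≈ 44.8198
abc = 13.6·10.8·8.3 = 1219.104
R = abc/(4·Area) ≈ 1219.104/(4·44.8198) = 1219.104/179.279 ≈ 6.80003

R = 6.8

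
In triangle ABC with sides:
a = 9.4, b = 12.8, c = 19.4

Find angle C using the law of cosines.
c² = a² + b² − 2ab·cos(C)  ⇒  cos(C) = (a² + b² − c²)/(2ab)
cos(C) = (9.4² + 12.8² − 19.4²)/(2·9.4·12.8) = (88.36 + 163.84 − 376.36)/240.64 = -124.16/240.64 ≈ -0.515957
C = arccos(-0.515957) ≈ 121.061°

C = 121.1°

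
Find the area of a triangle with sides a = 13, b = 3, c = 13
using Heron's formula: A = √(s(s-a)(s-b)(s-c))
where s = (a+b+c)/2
s = (13 + 3 + 13)/2 = 29/2 = 14.5
s − a = 1.5, s − b = 11.5, s − c = 1.5
s(s−a)(s−b)(s−c) = 14.5·1.5·11.5·1.5 = 375.1875
Area = √375.1875 ≈ 19.3698

s = 14.5, Area = 19.37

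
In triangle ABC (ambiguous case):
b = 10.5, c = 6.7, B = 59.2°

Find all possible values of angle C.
b/sin(B) = c/sin(C)  ⇒  sin(C) = c·sin(B)/b = 6.7·sin(59.2°)/10.5
sin(59.2°) ≈ 0.85896
sin(C) ≈ 6.7·0.85896/10.5 ≈ 5.75503/10.5 ≈ 0.548098
Candidate 1: C₁ = arcsin(0.548098) ≈ 33.2366°  →  A = 180° − 59.2° − 33.2366° ≈ 87.5634° > 0, valid
Candidate 2: C₂ = 180° − C₁ ≈ 146.763°  →  A = 180° − 59.2° − 146.763° ≈ -25.9634° ≤ 0, not a valid triangle

C = 33.24° (one solution)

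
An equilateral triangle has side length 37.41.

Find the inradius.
r = Area/s with s the semi-perimeter.
Area = (√3/4)·37.41² = (√3/4)·1399.5081 ≈ 0.433013·1399.5081 ≈ 606.005
s = 3·37.41/2 = 56.115
r ≈ 606.005/56.115 ≈ 10.7993
(Equivalently r = side/(2√3) = 37.41/3.4641 ≈ 10.7993.)

r = 10.8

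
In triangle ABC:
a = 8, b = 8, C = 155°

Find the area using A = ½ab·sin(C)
A = ½·a·b·sin(C) = ½·8·8·sin(155°)
sin(155°) ≈ 0.422618
A ≈ ½·64·0.422618 = 32·0.422618 ≈ 13.5238

Area = 13.52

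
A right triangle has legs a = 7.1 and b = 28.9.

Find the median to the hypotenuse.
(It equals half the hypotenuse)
Hypotenuse c = √(a² + b²) = √(50.41 + 835.21) = √885.62 ≈ 29.7594
Median to hypotenuse = c/2 ≈ 29.7594/2 ≈ 14.8797

Median = 14.88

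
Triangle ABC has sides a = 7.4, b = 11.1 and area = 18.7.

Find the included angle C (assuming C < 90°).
Area = ½·a·b·sin(C)  ⇒  sin(C) = 2·Area/(a·b) = 2·18.7/(7.4·11.1) = 37.4/82.14 ≈ 0.45532
C = arcsin(0.45532) ≈ 27.0855° (taking the acute solution since C < 90°)

C = 27.09°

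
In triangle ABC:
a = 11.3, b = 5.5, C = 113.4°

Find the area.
Two sides and the included angle (SAS): A = ½·a·b·sin(C) = ½·11.3·5.5·sin(113.4°)
sin(113.4°) ≈ 0.917755
A ≈ ½·62.15·0.917755 = 31.075·0.917755 ≈ 28.5192

Area = 28.52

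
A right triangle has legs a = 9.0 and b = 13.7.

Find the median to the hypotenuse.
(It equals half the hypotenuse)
Hypotenuse c = √(a² + b²) = √(81 + 187.69) = √268.69 ≈ 16.3918
Median to hypotenuse = c/2 ≈ 16.3918/2 ≈ 8.19588

Median = 8.196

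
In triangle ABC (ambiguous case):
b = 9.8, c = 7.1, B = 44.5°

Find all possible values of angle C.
b/sin(B) = c/sin(C)  ⇒  sin(C) = c·sin(B)/b = 7.1·sin(44.5°)/9.8
sin(44.5°) ≈ 0.700909
sin(C) ≈ 7.1·0.700909/9.8 ≈ 4.97646/9.8 ≈ 0.507802
Candidate 1: C₁ = arcsin(0.507802) ≈ 30.5175°  →  A = 180° − 44.5° − 30.5175° ≈ 104.982° > 0, valid
Candidate 2: C₂ = 180° − C₁ ≈ 149.482°  →  A = 180° − 44.5° − 149.482° ≈ -13.9825° ≤ 0, not a valid triangle

C = 30.52° (one solution)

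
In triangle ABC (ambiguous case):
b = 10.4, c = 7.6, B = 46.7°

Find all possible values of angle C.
b/sin(B) = c/sin(C)  ⇒  sin(C) = c·sin(B)/b = 7.6·sin(46.7°)/10.4
sin(46.7°) ≈ 0.727773
sin(C) ≈ 7.6·0.727773/10.4 ≈ 5.53107/10.4 ≈ 0.531834
Candidate 1: C₁ = arcsin(0.531834) ≈ 32.1295°  →  A = 180° − 46.7° − 32.1295° ≈ 101.171° > 0, valid
Candidate 2: C₂ = 180° − C₁ ≈ 147.871°  →  A = 180° − 46.7° − 147.871° ≈ -14.5705° ≤ 0, not a valid triangle

C = 32.13° (one solution)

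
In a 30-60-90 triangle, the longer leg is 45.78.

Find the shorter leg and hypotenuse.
In a 30-60-90 triangle the sides are in ratio 1 : √3 : 2, so short leg = long leg/√3 and hypotenuse = 2·(short leg).
Short leg = 45.78/√3 ≈ 45.78/1.73205 ≈ 26.4311
Hypotenuse = 2·26.4311 ≈ 52.8622

Short leg = 26.43, Hypotenuse = 52.86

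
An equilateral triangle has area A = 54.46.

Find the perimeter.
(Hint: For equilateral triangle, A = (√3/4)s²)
A = (√3/4)s²  ⇒  s² = 4A/√3 = 4·54.46/√3 = 217.84/1.73205 ≈ 125.77
s ≈ √125.77 ≈ 11.2147
Perimeter = 3s ≈ 3·11.2147 ≈ 33.6442

Perimeter = 33.64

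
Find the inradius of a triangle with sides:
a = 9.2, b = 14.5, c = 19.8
r = Area/s where s is the semi-perimeter.
s = (9.2 + 14.5 + 19.8)/2 = 43.5/2 = 21.75
Area = √(s(s−a)(s−b)(s−c)) = √(21.75·12.55·7.25·1.95) ≈ √3859.01 ≈ 62.1209
r ≈ 62.1209/21.75 ≈ 2.85613

r = 2.856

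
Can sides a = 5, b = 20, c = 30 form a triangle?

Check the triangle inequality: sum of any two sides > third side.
a + b vs c: 5 + 20 = 25 ≤ 30  ✗
a + c vs b: 5 + 30 = 35 > 20  ✓
b + c vs a: 20 + 30 = 50 > 5  ✓

No: 5 + 20 = 25 is not > 30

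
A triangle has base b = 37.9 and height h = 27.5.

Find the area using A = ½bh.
A = ½·b·h = ½·37.9·27.5 = ½·1042.25 = 521.125

Area = 521.125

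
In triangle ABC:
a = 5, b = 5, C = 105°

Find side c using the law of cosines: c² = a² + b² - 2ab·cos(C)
c² = 5² + 5² − 2·5·5·cos(105°)
cos(105°) ≈ -0.258819
c² ≈ 25 + 25 − 50·(-0.258819) ≈ 50 + 12.941 ≈ 62.941
c ≈ √62.941 ≈ 7.93353

c = 7.934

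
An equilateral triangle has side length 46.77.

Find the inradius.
r = Area/s with s the semi-perimeter.
Area = (√3/4)·46.77² = (√3/4)·2187.4329 ≈ 0.433013·2187.4329 ≈ 947.186
s = 3·46.77/2 = 70.155
r ≈ 947.186/70.155 ≈ 13.5013
(Equivalently r = side/(2√3) = 46.77/3.4641 ≈ 13.5013.)

r = 13.5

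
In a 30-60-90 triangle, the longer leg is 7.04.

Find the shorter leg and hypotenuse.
In a 30-60-90 triangle the sides are in ratio 1 : √3 : 2, so short leg = long leg/√3 and hypotenuse = 2·(short leg).
Short leg = 7.04/√3 ≈ 7.04/1.73205 ≈ 4.06455
Hypotenuse = 2·4.06455 ≈ 8.12909

Short leg = 4.065, Hypotenuse = 8.129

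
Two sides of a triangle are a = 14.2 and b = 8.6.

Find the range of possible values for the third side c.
Triangle inequality: |a − b| < c < a + b
|a − b| = |14.2 − 8.6| = 5.6
a + b = 14.2 + 8.6 = 22.8

5.6 < c < 22.8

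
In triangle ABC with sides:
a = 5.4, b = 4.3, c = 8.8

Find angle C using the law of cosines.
c² = a² + b² − 2ab·cos(C)  ⇒  cos(C) = (a² + b² − c²)/(2ab)
cos(C) = (5.4² + 4.3² − 8.8²)/(2·5.4·4.3) = (29.16 + 18.49 − 77.44)/46.44 = -29.79/46.44 ≈ -0.641473
C = arccos(-0.641473) ≈ 129.902°

C = 129.9°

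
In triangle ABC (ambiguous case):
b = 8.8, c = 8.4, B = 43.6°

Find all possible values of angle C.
b/sin(B) = c/sin(C)  ⇒  sin(C) = c·sin(B)/b = 8.4·sin(43.6°)/8.8
sin(43.6°) ≈ 0.68962
sin(C) ≈ 8.4·0.68962/8.8 ≈ 5.7928/8.8 ≈ 0.658273
Candidate 1: C₁ = arcsin(0.658273) ≈ 41.1683°  →  A = 180° − 43.6° − 41.1683° ≈ 95.2317° > 0, valid
Candidate 2: C₂ = 180° − C₁ ≈ 138.832°  →  A = 180° − 43.6° − 138.832° ≈ -2.4317° ≤ 0, not a valid triangle

C = 41.17° (one solution)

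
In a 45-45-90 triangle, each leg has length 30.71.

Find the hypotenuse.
In a 45-45-90 triangle the sides are in ratio 1 : 1 : √2, so hypotenuse = leg·√2.
Hypotenuse = 30.71·√2 ≈ 30.71·1.41421 ≈ 43.4305

Hypotenuse = 30.71√2 = 43.43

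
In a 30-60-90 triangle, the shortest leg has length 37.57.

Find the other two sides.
In a 30-60-90 triangle the sides are in ratio 1 : √3 : 2 (short leg : long leg : hypotenuse).
Long leg = 37.57·√3 ≈ 37.57·1.73205 ≈ 65.0731
Hypotenuse = 2·37.57 = 75.14

Long leg = 37.57√3 = 65.07, Hypotenuse = 75.14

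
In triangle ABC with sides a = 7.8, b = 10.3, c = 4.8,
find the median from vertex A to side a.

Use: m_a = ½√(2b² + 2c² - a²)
m_a = ½√(2·10.3² + 2·4.8² − 7.8²) = ½√(2·106.09 + 2·23.04 − 60.84) = ½√(212.18 + 46.08 − 60.84) = ½√197.42
√197.42 ≈ 14.0506, so m_a ≈ 7.02531

m_a = 7.025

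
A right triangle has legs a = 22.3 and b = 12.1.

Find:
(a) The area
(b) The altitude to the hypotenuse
(a) The legs are perpendicular, so Area = ½·a·b = ½·22.3·12.1 = ½·269.83 = 134.915
(b) Hypotenuse c = √(a² + b²) = √(497.29 + 146.41) = √643.7 ≈ 25.3712
    Area = ½·c·h_c  ⇒  h_c = 2·Area/c = 269.83/25.3712 ≈ 10.6353

Area = 134.915, h_c = 10.64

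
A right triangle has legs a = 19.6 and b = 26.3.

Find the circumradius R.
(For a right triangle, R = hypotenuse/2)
Hypotenuse c = √(a² + b²) = √(384.16 + 691.69) = √1075.85 ≈ 32.8002
R = c/2 ≈ 32.8002/2 ≈ 16.4001

R = 16.4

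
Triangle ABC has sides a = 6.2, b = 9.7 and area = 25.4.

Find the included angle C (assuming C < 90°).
Area = ½·a·b·sin(C)  ⇒  sin(C) = 2·Area/(a·b) = 2·25.4/(6.2·9.7) = 50.8/60.14 ≈ 0.844696
C = arcsin(0.844696) ≈ 57.6393° (taking the acute solution since C < 90°)

C = 57.64°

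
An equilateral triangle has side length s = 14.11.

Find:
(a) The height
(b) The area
(a) The height splits the triangle into two 30-60-90 halves: h = s·√3/2 = 14.11·1.73205/2 ≈ 24.4392/2 ≈ 12.2196
(b) Area = (√3/4)·s² = (√3/4)·14.11² = (√3/4)·199.0921 ≈ 0.433013·199.0921 ≈ 86.2094

Height = 12.22, Area = 86.21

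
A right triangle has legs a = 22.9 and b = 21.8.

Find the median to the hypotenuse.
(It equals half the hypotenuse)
Hypotenuse c = √(a² + b²) = √(524.41 + 475.24) = √999.65 ≈ 31.6172
Median to hypotenuse = c/2 ≈ 31.6172/2 ≈ 15.8086

Median = 15.81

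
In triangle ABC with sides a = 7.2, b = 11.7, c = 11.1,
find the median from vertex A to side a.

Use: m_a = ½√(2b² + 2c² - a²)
m_a = ½√(2·11.7² + 2·11.1² − 7.2²) = ½√(2·136.89 + 2·123.21 − 51.84) = ½√(273.78 + 246.42 − 51.84) = ½√468.36
√468.36 ≈ 21.6416, so m_a ≈ 10.8208

m_a = 10.82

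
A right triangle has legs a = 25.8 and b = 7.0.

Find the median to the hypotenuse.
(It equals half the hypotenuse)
Hypotenuse c = √(a² + b²) = √(665.64 + 49) = √714.64 ≈ 26.7328
Median to hypotenuse = c/2 ≈ 26.7328/2 ≈ 13.3664

Median = 13.37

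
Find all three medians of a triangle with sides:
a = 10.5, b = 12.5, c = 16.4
Median formula: m_a = ½√(2b² + 2c² − a²) (and cyclically). a² = 110.25, b² = 156.25, c² = 268.96.
m_a = ½√(2·156.25 + 2·268.96 − 110.25) = ½√740.17 ≈ ½·27.2061 ≈ 13.603
m_b = ½√(2·110.25 + 2·268.96 − 156.25) = ½√602.17 ≈ ½·24.5392 ≈ 12.2696
m_c = ½√(2·110.25 + 2·156.25 − 268.96) = ½√264.04 ≈ ½·16.2493 ≈ 8.12465

m_a = 13.6, m_b = 12.27, m_c = 8.125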